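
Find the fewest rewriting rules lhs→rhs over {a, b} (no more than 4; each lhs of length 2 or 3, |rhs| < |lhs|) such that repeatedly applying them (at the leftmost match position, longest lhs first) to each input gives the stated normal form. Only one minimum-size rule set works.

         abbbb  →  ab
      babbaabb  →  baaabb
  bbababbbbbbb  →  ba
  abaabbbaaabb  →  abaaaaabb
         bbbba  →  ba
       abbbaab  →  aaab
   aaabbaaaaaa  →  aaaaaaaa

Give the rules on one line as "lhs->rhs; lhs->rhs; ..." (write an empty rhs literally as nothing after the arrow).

bab->ba; bba->; bbb->

  | abbbb => ab
  | babbaabb => babaabb => baaabb
  | bbababbbbbbb => babbbbbbb => babbbbbb => babbbbb => babbbb => babbb => babb => bab => ba
  | abaabbbaaabb => abaaaaabb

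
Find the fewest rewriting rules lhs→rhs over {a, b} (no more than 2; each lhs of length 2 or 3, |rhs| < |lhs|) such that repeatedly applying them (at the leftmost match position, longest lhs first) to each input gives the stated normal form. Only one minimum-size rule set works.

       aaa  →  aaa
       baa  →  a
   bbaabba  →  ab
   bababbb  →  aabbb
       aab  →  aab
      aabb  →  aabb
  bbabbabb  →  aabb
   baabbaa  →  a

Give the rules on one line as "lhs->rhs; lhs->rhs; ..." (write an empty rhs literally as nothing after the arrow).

ba->; bab->ab

  | aaa
  | baa => a
  | bbaabba => babba => abba => ab
  | bababbb => ababbb => aabbb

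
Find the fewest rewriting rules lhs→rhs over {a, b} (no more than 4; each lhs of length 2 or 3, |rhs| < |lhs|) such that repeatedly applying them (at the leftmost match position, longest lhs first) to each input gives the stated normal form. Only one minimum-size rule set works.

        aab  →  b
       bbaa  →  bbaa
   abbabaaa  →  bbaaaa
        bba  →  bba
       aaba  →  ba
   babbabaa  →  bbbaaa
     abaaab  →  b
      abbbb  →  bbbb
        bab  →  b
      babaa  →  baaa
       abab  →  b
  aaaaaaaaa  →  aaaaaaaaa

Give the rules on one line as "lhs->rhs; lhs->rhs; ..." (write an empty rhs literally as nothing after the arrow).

  | aab => b
  | bbaa
  | abbabaaa => bbabaaa => bbaaaa
  | bba

aab->b; ab->; aba->aa; abb->bb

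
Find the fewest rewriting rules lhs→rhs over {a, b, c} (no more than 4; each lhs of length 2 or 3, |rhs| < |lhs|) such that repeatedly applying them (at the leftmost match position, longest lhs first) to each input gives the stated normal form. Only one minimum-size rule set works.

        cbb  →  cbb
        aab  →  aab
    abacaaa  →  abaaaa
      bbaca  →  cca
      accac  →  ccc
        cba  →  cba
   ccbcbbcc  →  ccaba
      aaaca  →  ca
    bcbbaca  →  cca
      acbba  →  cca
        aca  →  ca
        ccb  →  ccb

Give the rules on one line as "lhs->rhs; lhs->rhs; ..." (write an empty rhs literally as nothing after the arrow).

ac->c; bac->ba; bba->ca; bc->a

  | cbb
  | aab
  | abacaaa => abaaaa
  | bbaca => caca => cca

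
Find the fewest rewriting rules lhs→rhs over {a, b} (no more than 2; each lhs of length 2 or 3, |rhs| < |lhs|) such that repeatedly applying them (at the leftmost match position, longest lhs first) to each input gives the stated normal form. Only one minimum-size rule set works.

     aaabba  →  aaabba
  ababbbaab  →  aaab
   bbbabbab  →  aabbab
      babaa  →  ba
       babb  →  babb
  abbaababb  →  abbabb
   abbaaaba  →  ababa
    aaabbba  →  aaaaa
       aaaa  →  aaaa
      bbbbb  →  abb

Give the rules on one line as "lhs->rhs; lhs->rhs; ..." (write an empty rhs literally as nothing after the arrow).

baa->; bbb->a

  | aaabba
  | ababbbaab => abaaaab => aaab
  | bbbabbab => aabbab
  | babaa => ba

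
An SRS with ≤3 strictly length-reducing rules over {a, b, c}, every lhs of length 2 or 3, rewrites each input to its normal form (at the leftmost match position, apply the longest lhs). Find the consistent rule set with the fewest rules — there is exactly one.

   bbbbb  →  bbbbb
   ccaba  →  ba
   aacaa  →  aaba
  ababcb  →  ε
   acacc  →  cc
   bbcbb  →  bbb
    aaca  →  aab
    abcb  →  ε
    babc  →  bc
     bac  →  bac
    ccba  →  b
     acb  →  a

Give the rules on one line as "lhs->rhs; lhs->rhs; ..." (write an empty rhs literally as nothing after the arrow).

abc->c; ca->b; cb->

  | bbbbb
  | ccaba => cbba => ba
  | aacaa => aaba
  | ababcb => abcb => cb => ε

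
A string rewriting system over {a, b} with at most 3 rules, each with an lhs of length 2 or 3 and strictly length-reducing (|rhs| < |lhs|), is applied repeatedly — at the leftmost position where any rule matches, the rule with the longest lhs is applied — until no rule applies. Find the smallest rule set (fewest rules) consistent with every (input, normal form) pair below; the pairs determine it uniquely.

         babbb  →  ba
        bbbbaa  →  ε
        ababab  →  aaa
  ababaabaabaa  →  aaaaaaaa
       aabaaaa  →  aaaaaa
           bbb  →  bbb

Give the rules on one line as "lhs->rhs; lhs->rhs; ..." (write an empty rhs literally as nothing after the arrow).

  | babbb => babb => bab => ba
  | bbbbaa => bba => ε
  | ababab => aabab => aaab => aaa
  | ababaabaabaa => aabaabaabaa => aaaabaabaa => aaaaaabaa => aaaaaaaa

ab->a; bba->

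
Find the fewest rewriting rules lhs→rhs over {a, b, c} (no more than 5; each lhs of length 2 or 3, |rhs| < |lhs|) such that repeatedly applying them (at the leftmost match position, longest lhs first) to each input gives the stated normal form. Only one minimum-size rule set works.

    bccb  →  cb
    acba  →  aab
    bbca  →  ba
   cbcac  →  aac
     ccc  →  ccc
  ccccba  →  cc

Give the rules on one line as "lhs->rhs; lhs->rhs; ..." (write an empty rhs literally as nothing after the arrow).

  | bccb => cb
  | acba => aab
  | bbca => ba
  | cbcac => aac

bc->; cab->; cba->ab; cbc->a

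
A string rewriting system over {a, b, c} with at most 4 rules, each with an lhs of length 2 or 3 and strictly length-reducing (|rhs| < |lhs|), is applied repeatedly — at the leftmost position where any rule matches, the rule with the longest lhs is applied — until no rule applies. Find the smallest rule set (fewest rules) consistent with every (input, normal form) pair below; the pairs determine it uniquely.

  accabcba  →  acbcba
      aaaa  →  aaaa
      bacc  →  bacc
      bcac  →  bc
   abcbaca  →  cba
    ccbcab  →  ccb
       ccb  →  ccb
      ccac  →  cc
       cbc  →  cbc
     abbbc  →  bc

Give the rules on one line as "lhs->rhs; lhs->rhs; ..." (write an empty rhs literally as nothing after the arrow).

ab->; bb->b; ca->

  | accabcba => acbcba
  | aaaa
  | bacc
  | bcac => bc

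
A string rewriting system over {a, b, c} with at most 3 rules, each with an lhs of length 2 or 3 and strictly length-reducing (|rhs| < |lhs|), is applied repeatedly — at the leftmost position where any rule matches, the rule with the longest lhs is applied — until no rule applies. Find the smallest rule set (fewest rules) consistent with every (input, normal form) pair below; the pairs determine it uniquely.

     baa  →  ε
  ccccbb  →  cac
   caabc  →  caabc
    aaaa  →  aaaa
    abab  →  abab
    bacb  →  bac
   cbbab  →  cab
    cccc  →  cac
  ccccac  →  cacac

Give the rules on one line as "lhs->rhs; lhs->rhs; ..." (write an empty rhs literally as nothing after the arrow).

baa->; cb->c; ccc->ca

  | baa => ε
  | ccccbb => cacbb => cacb => cac
  | caabc
  | aaaa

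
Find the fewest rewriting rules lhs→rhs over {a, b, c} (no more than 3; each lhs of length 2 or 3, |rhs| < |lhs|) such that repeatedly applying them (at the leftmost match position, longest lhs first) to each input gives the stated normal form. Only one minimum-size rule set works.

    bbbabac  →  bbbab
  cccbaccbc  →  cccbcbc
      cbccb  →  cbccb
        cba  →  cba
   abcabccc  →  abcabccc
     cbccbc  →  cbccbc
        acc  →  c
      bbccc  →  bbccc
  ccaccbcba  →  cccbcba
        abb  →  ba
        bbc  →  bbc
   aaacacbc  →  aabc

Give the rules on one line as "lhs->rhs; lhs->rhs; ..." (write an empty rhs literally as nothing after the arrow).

abb->ba; ac->

  | bbbabac => bbbab
  | cccbaccbc => cccbcbc
  | cbccb
  | cba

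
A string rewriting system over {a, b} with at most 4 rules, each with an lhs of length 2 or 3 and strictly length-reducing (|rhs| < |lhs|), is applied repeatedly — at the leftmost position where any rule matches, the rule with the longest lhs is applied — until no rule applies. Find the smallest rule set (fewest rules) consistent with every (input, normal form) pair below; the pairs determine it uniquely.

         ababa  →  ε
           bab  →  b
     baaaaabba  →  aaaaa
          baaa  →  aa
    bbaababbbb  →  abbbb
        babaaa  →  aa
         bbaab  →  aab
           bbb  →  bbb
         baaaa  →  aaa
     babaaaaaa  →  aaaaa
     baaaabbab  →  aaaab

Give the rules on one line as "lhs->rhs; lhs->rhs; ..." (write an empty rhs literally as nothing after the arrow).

  | ababa => ba => ε
  | bab => b
  | baaaaabba => aaaabba => aaaaa
  | baaa => aa

aba->; ba->; bba->a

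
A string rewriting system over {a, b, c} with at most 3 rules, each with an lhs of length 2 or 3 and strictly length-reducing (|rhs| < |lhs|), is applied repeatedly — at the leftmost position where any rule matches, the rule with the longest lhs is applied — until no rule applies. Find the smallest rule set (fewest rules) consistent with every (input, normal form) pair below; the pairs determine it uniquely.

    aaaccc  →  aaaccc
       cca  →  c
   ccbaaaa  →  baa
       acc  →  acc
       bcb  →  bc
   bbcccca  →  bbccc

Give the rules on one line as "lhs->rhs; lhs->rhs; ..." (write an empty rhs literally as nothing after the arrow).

ca->b; cb->c

  | aaaccc
  | cca => cb => c
  | ccbaaaa => ccaaaa => cbaaa => caaa => baa
  | acc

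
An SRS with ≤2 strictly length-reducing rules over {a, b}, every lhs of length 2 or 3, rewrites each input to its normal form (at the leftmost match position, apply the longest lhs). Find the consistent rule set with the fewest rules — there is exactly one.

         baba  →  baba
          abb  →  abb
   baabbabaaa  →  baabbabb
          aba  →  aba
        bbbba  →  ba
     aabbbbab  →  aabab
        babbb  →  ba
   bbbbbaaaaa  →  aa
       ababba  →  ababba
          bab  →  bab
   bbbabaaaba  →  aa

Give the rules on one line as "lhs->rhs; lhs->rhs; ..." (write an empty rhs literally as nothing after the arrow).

  | baba
  | abb
  | baabbabaaa => baabbabb
  | aba

aaa->b; bbb->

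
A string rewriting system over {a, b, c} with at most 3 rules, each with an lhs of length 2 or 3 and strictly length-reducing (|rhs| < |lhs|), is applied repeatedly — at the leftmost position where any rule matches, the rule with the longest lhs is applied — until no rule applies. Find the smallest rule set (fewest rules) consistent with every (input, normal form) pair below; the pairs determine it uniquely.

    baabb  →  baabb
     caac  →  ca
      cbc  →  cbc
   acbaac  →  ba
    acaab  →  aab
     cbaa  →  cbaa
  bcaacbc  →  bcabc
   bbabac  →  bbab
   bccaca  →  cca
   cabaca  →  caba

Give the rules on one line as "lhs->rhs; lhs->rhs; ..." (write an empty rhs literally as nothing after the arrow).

  | baabb
  | caac => ca
  | cbc
  | acbaac => baac => ba

ac->; bcc->cc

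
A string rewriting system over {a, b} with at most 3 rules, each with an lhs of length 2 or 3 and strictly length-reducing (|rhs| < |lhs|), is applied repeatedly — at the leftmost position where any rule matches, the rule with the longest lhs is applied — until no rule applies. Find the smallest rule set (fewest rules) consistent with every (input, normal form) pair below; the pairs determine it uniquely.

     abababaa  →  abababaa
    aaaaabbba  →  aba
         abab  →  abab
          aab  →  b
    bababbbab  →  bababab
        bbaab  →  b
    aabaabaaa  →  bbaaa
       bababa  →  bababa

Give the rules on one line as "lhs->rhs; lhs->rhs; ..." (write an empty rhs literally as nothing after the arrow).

  | abababaa
  | aaaaabbba => aaabbba => abbba => aba
  | abab
  | aab => b

aab->b; bbb->b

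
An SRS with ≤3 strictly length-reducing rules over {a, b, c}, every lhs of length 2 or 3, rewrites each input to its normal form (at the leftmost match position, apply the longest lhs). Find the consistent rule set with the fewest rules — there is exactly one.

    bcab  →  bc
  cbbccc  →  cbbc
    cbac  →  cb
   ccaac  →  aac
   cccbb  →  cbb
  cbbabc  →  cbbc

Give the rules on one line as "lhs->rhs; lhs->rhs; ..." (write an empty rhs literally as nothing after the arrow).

ab->; bac->b; cc->

  | bcab => bc
  | cbbccc => cbbc
  | cbac => cb
  | ccaac => aac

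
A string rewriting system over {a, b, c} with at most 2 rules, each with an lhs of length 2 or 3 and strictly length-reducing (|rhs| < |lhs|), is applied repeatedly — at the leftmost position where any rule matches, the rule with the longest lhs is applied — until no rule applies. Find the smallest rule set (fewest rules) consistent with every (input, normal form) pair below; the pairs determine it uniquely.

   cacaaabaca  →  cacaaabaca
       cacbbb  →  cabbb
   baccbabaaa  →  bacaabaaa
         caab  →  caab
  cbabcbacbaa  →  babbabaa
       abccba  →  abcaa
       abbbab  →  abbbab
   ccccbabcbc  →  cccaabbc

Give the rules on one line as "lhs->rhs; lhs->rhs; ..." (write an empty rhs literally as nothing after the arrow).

  | cacaaabaca
  | cacbbb => cabbb
  | baccbabaaa => bacaabaaa
  | caab

cb->b; ccb->ca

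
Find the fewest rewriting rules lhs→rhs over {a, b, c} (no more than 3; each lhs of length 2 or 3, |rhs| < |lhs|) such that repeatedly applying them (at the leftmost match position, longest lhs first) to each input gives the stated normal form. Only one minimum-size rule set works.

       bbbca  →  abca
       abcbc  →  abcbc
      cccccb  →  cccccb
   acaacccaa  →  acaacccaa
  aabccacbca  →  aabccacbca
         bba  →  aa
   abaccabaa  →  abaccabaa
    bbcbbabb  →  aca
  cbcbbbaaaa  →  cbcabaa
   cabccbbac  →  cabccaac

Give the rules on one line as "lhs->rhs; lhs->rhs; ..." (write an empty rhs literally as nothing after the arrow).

aaa->a; bb->a

  | bbbca => abca
  | abcbc
  | cccccb
  | acaacccaa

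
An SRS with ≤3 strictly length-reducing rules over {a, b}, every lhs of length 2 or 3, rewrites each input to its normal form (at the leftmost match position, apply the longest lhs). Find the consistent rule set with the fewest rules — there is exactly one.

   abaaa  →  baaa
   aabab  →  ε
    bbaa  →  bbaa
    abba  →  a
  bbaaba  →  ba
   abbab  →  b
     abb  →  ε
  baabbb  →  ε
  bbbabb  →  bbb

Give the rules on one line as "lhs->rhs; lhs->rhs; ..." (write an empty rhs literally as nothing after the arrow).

  | abaaa => baaa
  | aabab => abab => bab => ε
  | bbaa
  | abba => a

ab->b; abb->; bab->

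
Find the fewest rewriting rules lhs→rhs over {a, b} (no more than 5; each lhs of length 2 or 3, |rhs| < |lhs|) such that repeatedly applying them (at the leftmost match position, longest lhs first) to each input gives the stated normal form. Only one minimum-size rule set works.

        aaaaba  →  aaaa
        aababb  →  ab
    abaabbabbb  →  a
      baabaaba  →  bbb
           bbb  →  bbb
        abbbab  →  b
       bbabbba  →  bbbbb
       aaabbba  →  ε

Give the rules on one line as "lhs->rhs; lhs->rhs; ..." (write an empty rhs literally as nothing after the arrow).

aab->a; aba->; abb->a; ba->b

  | aaaaba => aaaa
  | aababb => aabb => ab
  | abaabbabbb => abbabbb => aabbb => abb => a
  | baabaaba => babaaba => bbaaba => bbaba => bbba => bbb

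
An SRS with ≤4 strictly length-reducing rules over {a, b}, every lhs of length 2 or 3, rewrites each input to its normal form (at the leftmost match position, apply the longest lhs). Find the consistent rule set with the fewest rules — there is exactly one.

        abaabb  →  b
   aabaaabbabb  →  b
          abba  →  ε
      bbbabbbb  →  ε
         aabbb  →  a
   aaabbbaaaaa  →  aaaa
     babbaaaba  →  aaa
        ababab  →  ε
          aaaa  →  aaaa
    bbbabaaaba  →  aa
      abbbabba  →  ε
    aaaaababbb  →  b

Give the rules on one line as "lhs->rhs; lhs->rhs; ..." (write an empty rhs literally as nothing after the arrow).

  | abaabb => aabb => b
  | aabaaabbabb => aaabbabb => ababb => abb => b
  | abba => ba => ε
  | bbbabbbb => ababbbb => abbbb => bbb => ab => ε

aab->; ab->; ba->; bb->a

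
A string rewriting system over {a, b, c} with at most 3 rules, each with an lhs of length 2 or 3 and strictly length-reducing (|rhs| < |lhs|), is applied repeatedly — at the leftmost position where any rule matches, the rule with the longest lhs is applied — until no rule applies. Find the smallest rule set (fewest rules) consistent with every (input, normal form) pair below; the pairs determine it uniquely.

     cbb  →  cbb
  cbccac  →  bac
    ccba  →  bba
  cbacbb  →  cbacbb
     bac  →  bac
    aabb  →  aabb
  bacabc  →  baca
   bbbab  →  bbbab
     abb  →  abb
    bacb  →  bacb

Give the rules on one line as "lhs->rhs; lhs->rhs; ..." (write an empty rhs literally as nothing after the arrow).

bc->; cc->b

  | cbb
  | cbccac => ccac => bac
  | ccba => bba
  | cbacbb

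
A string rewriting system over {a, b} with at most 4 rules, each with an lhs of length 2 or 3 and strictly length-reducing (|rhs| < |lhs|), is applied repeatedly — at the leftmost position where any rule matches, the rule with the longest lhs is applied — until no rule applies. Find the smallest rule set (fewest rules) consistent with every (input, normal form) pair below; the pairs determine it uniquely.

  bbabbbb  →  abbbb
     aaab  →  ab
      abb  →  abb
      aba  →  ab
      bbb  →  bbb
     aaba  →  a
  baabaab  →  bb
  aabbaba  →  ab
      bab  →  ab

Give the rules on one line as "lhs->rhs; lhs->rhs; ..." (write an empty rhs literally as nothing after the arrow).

aa->b; aba->ab; ba->a

  | bbabbbb => babbbb => abbbb
  | aaab => bab => ab
  | abb
  | aba => ab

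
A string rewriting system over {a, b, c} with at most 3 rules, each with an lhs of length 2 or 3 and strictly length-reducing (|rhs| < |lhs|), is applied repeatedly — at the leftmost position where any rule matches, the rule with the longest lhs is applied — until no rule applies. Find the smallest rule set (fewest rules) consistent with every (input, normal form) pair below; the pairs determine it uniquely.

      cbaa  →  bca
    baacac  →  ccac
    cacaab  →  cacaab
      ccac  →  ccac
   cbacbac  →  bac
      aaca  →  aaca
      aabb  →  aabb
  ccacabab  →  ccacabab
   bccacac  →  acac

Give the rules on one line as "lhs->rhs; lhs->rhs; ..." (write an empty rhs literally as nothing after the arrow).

  | cbaa => bca
  | baacac => ccac
  | cacaab
  | ccac

baa->c; bcc->; cba->bc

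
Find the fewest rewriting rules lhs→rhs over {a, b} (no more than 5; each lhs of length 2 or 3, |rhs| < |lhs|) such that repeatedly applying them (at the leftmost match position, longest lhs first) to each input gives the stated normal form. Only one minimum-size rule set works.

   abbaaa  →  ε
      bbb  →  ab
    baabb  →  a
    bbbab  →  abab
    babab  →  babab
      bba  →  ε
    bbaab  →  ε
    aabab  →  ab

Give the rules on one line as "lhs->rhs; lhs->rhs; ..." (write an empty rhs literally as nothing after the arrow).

  | abbaaa => aaaaa => aaaa => aaa => aa => ε
  | bbb => ab
  | baabb => bb => a
  | bbbab => abab

aa->; aaa->aa; aab->; bb->a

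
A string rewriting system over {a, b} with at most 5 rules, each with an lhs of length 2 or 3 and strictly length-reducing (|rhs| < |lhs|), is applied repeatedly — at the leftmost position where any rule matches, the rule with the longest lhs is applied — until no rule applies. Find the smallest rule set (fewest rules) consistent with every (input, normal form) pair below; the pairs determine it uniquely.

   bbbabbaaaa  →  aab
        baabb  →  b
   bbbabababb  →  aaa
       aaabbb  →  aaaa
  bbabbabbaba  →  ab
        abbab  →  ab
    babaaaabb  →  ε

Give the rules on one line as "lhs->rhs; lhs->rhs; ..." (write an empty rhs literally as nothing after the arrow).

aba->ab; baa->; bb->b; bbb->a

  | bbbabbaaaa => aabbaaaa => aabaaaa => aabaaa => aabaa => aaba => aab
  | baabb => bb => b
  | bbbabababb => aabababb => aabbabb => aababb => aabbb => aaa
  | aaabbb => aaaa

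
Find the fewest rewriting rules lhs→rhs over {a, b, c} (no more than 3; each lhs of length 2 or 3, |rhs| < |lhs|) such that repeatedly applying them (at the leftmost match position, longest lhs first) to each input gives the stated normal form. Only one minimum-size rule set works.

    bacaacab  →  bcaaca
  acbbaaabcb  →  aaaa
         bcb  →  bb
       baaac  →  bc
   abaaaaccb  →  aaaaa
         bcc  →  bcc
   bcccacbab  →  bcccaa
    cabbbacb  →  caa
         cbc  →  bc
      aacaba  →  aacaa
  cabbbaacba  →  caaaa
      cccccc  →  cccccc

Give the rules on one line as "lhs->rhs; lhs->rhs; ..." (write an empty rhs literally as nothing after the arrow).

ab->a; ba->b; cb->b

  | bacaacab => bcaacab => bcaaca
  | acbbaaabcb => abbaaabcb => abaaabcb => aaaabcb => aaaacb => aaaab => aaaa
  | bcb => bb
  | baaac => baac => bac => bc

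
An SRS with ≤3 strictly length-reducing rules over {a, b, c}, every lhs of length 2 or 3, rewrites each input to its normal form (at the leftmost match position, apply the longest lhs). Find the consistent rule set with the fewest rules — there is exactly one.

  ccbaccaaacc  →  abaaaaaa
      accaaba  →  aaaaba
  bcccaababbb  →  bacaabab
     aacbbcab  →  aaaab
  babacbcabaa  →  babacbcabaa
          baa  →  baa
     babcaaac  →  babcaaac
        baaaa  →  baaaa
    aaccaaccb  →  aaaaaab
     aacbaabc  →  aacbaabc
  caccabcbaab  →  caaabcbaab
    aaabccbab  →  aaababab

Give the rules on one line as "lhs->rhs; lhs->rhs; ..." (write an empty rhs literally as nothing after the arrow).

bb->; cc->a

  | ccbaccaaacc => abaccaaacc => abaaaaacc => abaaaaaa
  | accaaba => aaaaba
  | bcccaababbb => bacaababbb => bacaabab
  | aacbbcab => aaccab => aaaab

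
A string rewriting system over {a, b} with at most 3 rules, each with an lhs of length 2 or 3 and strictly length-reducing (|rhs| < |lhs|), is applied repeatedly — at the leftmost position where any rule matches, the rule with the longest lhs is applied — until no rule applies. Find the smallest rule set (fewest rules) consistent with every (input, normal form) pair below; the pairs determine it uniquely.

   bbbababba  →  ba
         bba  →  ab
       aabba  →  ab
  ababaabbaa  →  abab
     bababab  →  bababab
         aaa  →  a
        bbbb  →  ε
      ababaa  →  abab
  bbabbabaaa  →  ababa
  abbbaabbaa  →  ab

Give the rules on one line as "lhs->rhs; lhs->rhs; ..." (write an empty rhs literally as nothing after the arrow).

  | bbbababba => bababba => babaab => babb => ba
  | bba => ab
  | aabba => bba => ab
  | ababaabbaa => ababbbaa => ababaa => abab

aa->; bb->; bba->ab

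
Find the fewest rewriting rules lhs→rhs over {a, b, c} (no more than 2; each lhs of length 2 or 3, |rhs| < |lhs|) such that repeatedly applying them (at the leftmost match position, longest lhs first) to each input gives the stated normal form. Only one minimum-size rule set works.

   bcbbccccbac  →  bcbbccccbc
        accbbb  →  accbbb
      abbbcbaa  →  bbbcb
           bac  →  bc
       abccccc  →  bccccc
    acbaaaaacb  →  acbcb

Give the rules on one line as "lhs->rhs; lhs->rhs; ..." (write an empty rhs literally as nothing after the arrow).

ab->b; ba->b

  | bcbbccccbac => bcbbccccbc
  | accbbb
  | abbbcbaa => bbbcbaa => bbbcba => bbbcb
  | bac => bc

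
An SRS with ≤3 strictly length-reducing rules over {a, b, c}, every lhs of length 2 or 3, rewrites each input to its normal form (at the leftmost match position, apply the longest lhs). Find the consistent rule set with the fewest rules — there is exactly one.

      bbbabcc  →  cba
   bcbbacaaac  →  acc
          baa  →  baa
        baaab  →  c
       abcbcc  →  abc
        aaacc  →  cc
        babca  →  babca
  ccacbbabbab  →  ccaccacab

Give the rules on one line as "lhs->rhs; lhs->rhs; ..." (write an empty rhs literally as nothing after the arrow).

  | bbbabcc => cbabcc => cba
  | bcbbacaaac => bccacaaac => acaaac => acc
  | baa
  | baaab => bb => c

aaa->; bb->c; bcc->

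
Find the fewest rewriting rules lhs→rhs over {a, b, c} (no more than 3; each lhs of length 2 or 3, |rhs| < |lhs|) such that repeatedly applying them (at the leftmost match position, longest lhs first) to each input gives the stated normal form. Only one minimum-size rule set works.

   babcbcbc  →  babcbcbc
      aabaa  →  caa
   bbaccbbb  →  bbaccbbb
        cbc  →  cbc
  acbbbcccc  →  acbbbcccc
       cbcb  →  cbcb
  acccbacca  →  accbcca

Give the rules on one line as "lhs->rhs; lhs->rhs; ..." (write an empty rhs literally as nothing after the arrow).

  | babcbcbc
  | aabaa => caa
  | bbaccbbb
  | cbc

aab->c; cba->b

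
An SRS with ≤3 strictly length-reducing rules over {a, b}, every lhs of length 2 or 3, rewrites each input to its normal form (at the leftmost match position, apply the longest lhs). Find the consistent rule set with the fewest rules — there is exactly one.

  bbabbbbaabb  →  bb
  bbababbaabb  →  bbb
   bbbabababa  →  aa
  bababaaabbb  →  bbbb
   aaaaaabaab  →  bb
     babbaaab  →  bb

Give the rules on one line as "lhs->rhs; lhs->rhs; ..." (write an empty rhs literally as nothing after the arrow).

ab->b; bba->aa

  | bbabbbbaabb => aabbbbaabb => abbbbaabb => bbbbaabb => bbaaabb => aaaabb => aaabb => aabb => abb => bb
  | bbababbaabb => aababbaabb => ababbaabb => babbaabb => bbbaabb => baaabb => baabb => babb => bbb
  | bbbabababa => baabababa => babababa => bbababa => aababa => ababa => baba => bba => aa
  | bababaaabbb => bbabaaabbb => aabaaabbb => abaaabbb => baaabbb => baabbb => babbb => bbbb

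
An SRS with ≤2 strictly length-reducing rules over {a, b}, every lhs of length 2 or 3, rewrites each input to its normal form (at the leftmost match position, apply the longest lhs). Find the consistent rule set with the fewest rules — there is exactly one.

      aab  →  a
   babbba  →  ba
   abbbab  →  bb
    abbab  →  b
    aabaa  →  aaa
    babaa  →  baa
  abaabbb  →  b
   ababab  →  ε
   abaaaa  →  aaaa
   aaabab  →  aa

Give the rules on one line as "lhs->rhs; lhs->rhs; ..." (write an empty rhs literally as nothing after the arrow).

ab->; bbb->b

  | aab => a
  | babbba => bbba => ba
  | abbbab => bbab => bb
  | abbab => bab => b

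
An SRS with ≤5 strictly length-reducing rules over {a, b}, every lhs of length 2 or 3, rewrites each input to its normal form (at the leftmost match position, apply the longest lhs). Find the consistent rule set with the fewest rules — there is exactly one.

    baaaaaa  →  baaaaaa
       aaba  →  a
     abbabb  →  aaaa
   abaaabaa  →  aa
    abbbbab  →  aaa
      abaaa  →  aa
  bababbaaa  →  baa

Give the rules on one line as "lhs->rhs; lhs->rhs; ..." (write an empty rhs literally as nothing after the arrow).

  | baaaaaa
  | aaba => a
  | abbabb => aaabb => aaaa
  | abaaabaa => aabaa => aa

ab->; aba->; abb->aa; bba->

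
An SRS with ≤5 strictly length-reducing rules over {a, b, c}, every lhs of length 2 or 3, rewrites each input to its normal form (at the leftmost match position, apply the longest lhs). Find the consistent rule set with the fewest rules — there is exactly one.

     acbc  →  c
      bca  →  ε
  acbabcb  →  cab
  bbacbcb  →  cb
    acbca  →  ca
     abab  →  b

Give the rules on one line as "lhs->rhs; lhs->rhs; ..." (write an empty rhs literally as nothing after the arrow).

aa->; aca->c; ba->a; bc->a

  | acbc => aca => c
  | bca => aa => ε
  | acbabcb => acabcb => cbcb => cab
  | bbacbcb => bacbcb => acbcb => acab => cb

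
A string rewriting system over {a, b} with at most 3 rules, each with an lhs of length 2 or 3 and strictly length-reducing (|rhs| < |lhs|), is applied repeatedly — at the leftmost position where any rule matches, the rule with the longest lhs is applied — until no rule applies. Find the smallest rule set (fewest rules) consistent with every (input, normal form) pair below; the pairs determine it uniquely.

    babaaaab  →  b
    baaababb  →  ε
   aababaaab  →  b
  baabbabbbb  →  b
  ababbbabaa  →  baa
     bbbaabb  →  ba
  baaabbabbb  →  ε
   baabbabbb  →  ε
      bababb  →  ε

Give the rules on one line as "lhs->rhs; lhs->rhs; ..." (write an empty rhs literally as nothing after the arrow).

ab->b; abb->; bb->

  | babaaaab => bbaaaab => aaaab => aaab => aab => ab => b
  | baaababb => baababb => bababb => bbabb => abb => ε
  | aababaaab => ababaaab => babaaab => bbaaab => aaab => aab => ab => b
  | baabbabbbb => baabbbb => babb => b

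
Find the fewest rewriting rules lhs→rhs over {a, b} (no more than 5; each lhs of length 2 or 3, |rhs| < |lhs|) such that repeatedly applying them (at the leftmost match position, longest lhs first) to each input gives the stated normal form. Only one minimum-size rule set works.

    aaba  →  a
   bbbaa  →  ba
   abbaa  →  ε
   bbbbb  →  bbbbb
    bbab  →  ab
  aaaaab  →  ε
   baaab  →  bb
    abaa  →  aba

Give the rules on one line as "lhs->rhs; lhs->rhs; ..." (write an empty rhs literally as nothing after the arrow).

  | aaba => a
  | bbbaa => baa => ba
  | abbaa => aaa => ε
  | bbbbb

aa->a; aaa->; aab->; bba->a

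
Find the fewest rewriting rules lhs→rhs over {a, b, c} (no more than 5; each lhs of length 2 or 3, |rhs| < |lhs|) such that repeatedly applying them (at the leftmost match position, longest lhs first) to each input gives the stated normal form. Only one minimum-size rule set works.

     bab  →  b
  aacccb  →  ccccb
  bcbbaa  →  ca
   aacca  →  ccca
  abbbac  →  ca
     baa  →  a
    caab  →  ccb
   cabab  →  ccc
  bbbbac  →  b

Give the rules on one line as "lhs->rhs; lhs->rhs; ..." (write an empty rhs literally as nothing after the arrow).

  | bab => b
  | aacccb => ccccb
  | bcbbaa => abbaa => cbaa => ca
  | aacca => ccca

aa->c; ab->c; ba->; bc->a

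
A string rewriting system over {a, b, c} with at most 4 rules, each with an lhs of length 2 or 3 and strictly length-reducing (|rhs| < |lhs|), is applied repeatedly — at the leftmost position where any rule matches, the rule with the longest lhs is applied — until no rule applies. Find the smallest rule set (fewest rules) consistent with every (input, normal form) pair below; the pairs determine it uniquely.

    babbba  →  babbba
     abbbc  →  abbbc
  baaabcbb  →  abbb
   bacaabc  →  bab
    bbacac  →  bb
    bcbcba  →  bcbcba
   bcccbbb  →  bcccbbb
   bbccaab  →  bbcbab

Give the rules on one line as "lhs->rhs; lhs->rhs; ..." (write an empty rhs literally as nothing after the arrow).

abc->; baa->ab; ca->b

  | babbba
  | abbbc
  | baaabcbb => ababcbb => abbb
  | bacaabc => bababc => bab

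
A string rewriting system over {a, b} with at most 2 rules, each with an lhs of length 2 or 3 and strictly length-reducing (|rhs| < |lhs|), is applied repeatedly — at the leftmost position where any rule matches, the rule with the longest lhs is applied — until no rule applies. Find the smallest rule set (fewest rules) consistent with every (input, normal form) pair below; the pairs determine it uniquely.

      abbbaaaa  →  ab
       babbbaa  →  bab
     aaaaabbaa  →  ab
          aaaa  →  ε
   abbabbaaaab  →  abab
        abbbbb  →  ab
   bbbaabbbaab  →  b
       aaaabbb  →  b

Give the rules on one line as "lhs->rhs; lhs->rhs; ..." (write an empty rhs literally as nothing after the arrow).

aa->; bb->b

  | abbbaaaa => abbaaaa => abaaaa => abaa => ab
  | babbbaa => babbaa => babaa => bab
  | aaaaabbaa => aaabbaa => abbaa => abaa => ab
  | aaaa => aa => ε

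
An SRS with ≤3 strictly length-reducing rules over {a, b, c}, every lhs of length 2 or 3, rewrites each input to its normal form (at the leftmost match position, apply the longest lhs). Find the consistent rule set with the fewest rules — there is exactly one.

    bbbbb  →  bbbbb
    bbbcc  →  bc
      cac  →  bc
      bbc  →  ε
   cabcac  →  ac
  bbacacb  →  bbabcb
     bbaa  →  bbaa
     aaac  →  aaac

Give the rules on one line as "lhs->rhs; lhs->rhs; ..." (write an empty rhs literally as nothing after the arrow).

bbc->; ca->b

  | bbbbb
  | bbbcc => bc
  | cac => bc
  | bbc => ε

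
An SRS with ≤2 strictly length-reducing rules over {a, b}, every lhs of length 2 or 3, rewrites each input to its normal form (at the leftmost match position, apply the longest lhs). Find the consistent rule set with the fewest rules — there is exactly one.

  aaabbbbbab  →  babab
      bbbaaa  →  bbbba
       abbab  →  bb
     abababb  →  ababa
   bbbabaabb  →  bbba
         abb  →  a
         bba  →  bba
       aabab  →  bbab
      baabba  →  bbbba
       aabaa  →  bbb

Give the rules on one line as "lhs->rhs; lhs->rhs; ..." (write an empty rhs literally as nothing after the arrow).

aa->b; abb->a

  | aaabbbbbab => babbbbbab => babbbab => babab
  | bbbaaa => bbbba
  | abbab => aab => bb
  | abababb => ababa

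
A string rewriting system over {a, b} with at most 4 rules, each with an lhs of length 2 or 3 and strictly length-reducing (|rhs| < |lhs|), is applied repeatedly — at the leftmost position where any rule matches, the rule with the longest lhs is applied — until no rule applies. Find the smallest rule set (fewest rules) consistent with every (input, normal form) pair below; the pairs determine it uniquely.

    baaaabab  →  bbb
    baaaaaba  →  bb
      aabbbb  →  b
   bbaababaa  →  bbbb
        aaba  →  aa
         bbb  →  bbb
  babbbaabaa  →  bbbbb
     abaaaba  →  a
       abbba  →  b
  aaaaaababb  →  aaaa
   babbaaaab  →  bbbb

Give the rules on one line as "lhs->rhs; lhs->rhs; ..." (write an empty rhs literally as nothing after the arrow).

  | baaaabab => baaabab => baabab => babab => bbab => bbb
  | baaaaaba => baaaaba => baaaba => baaba => baba => bba => bb
  | aabbbb => abbb => b
  | bbaababaa => bbababaa => bbbabaa => bbbbaa => bbbba => bbbb

aab->a; abb->; ba->b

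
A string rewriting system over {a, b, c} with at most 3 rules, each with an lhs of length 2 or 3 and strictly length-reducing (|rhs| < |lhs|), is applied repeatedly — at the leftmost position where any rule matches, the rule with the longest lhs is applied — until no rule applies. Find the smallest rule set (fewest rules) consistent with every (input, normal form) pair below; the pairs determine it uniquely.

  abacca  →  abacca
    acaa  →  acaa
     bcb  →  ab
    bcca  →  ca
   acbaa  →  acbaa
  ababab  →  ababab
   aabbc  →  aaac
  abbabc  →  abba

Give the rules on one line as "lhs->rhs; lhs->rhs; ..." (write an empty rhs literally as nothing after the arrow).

  | abacca
  | acaa
  | bcb => ab
  | bcca => ca

bbc->ac; bc->; bcb->ab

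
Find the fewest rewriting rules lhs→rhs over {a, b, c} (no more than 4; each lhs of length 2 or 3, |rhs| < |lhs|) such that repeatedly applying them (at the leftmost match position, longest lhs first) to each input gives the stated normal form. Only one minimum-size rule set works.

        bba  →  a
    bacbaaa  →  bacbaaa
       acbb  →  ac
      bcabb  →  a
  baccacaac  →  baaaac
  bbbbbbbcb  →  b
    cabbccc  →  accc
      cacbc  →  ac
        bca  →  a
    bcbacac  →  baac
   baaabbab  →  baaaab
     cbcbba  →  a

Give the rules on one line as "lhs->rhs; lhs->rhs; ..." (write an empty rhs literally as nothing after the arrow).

  | bba => a
  | bacbaaa
  | acbb => ac
  | bcabb => abb => a

bb->; bc->; ca->a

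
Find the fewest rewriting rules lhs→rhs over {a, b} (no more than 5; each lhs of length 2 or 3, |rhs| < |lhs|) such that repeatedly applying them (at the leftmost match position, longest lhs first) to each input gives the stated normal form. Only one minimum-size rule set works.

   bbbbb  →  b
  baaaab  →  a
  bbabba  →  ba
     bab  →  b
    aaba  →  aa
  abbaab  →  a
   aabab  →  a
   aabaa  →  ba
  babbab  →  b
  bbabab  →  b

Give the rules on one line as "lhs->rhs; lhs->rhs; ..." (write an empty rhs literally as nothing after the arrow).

  | bbbbb => bbbb => bbb => bb => b
  | baaaab => aaaab => baab => aab => a
  | bbabba => babba => bba => ba
  | bab => b

aaa->ba; ab->; baa->aa; bb->b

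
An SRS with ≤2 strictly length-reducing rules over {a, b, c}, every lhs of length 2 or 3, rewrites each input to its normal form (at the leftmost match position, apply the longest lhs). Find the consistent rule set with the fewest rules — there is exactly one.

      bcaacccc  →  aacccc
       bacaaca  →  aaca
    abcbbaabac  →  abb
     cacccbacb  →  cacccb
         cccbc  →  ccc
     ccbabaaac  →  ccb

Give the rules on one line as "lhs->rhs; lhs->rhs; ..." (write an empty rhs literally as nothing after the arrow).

ba->b; bc->

  | bcaacccc => aacccc
  | bacaaca => bcaaca => aaca
  | abcbbaabac => abbaabac => abbabac => abbbac => abbbc => abb
  | cacccbacb => cacccbcb => cacccb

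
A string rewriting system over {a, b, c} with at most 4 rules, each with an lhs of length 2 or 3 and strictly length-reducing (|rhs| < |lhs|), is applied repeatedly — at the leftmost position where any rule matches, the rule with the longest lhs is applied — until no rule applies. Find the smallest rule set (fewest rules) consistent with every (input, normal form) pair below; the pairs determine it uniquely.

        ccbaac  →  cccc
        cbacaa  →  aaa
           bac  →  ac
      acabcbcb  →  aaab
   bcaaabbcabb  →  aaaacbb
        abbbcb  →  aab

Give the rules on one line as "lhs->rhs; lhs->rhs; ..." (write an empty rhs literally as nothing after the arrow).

  | ccbaac => cccc
  | cbacaa => cacaa => bcaa => aaa
  | bac => ac
  | acabcbcb => abbcbcb => ababcb => aabcb => aaab

ba->a; baa->c; bc->a; ca->b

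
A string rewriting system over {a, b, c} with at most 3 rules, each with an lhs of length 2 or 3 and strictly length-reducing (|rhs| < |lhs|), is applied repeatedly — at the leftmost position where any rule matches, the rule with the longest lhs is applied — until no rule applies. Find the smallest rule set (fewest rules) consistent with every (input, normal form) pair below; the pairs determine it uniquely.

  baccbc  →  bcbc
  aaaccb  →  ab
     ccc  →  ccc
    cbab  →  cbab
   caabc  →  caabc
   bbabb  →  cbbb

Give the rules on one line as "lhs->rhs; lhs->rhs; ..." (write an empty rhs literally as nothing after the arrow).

  | baccbc => bcbc
  | aaaccb => aacb => ab
  | ccc
  | cbab

ac->; bba->cb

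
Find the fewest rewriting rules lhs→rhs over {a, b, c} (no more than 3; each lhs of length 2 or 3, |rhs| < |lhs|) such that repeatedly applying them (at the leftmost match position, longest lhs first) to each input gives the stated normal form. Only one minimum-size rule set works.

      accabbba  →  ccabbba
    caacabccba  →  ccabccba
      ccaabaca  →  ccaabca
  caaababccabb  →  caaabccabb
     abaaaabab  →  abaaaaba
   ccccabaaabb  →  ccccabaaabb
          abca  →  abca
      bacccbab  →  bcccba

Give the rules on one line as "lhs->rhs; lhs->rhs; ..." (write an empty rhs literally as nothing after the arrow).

ac->c; bab->ba

  | accabbba => ccabbba
  | caacabccba => cacabccba => ccabccba
  | ccaabaca => ccaabca
  | caaababccabb => caaabaccabb => caaabccabb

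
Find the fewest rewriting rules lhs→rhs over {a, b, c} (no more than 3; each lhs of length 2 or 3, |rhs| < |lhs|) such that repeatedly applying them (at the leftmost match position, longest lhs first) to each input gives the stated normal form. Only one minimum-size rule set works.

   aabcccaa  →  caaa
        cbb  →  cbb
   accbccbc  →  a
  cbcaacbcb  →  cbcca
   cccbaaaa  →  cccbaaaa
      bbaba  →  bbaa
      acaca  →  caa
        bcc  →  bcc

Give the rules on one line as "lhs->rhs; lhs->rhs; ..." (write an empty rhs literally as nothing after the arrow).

  | aabcccaa => aacccaa => caccaa => cacaa => caaa
  | cbb
  | accbccbc => acbccbc => abccbc => accbc => acbc => abc => ac => a
  | cbcaacbcb => cbccabcb => cbccacb => cbccab => cbcca

aac->ca; ab->a; ac->a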